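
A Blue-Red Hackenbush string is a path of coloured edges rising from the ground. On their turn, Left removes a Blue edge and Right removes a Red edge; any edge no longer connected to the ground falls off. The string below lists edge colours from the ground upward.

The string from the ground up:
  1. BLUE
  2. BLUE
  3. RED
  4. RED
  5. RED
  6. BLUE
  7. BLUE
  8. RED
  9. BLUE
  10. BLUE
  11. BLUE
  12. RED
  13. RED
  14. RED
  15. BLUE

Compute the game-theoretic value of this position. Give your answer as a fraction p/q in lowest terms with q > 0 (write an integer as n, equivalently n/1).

Recurse on prefixes of the 15-edge string BLUE BLUE RED RED RED BLUE BLUE RED BLUE BLUE BLUE RED RED RED BLUE:
value(B) = { 0 |  } -> 1
value(BB) = { 0, 1 |  } -> 2
value(BBR) = { 0, 1 | 2 } -> 3/2
value(BBRR) = { 0, 1 | 3/2, 2 } -> 5/4
value(BBRRR) = { 0, 1 | 5/4, 3/2, 2 } -> 9/8
value(BBRRRB) = { 0, 1, 9/8 | 5/4, 3/2, 2 } -> 19/16
value(BBRRRBB) = { 0, 1, 9/8, 19/16 | 5/4, 3/2, 2 } -> 39/32
value(BBRRRBBR) = { 0, 1, 9/8, 19/16 | 39/32, 5/4, 3/2, 2 } -> 77/64
value(BBRRRBBRB) = { 0, 1, 9/8, 19/16, 77/64 | 39/32, 5/4, 3/2, 2 } -> 155/128
value(BBRRRBBRBB) = { 0, 1, 9/8, 19/16, 77/64, 155/128 | 39/32, 5/4, 3/2, 2 } -> 311/256
value(BBRRRBBRBBB) = { 0, 1, 9/8, 19/16, 77/64, 155/128, 311/256 | 39/32, 5/4, 3/2, 2 } -> 623/512
value(BBRRRBBRBBBR) = { 0, 1, 9/8, 19/16, 77/64, 155/128, 311/256 | 623/512, 39/32, 5/4, 3/2, 2 } -> 1245/1024
value(BBRRRBBRBBBRR) = { 0, 1, 9/8, 19/16, 77/64, 155/128, 311/256 | 1245/1024, 623/512, 39/32, 5/4, 3/2, 2 } -> 2489/2048
value(BBRRRBBRBBBRRR) = { 0, 1, 9/8, 19/16, 77/64, 155/128, 311/256 | 2489/2048, 1245/1024, 623/512, 39/32, 5/4, 3/2, 2 } -> 4977/4096
value(BBRRRBBRBBBRRRB) = { 0, 1, 9/8, 19/16, 77/64, 155/128, 311/256, 4977/4096 | 2489/2048, 1245/1024, 623/512, 39/32, 5/4, 3/2, 2 } -> 9955/8192

9955/8192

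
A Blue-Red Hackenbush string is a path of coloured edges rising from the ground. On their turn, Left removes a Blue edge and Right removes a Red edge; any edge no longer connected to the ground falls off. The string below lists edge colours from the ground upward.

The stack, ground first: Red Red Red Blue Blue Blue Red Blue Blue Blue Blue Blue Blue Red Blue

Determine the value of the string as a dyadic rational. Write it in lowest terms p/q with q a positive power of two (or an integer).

val_1 [R]  L=[·]  R=[0]  -> -1
val_2 [RR]  L=[·]  R=[-1, 0]  -> -2
val_3 [RRR]  L=[·]  R=[-2, -1, 0]  -> -3
val_4 [RRRB]  L=[-3]  R=[-2, -1, 0]  -> -5/2
val_5 [RRRBB]  L=[-3, -5/2]  R=[-2, -1, 0]  -> -9/4
val_6 [RRRBBB]  L=[-3, -5/2, -9/4]  R=[-2, -1, 0]  -> -17/8
val_7 [RRRBBBR]  L=[-3, -5/2, -9/4]  R=[-17/8, -2, -1, 0]  -> -35/16
val_8 [RRRBBBRB]  L=[-3, -5/2, -9/4, -35/16]  R=[-17/8, -2, -1, 0]  -> -69/32
val_9 [RRRBBBRBB]  L=[-3, -5/2, -9/4, -35/16, -69/32]  R=[-17/8, -2, -1, 0]  -> -137/64
val_10 [RRRBBBRBBB]  L=[-3, -5/2, -9/4, -35/16, -69/32, -137/64]  R=[-17/8, -2, -1, 0]  -> -273/128
val_11 [RRRBBBRBBBB]  L=[-3, -5/2, -9/4, -35/16, -69/32, -137/64, -273/128]  R=[-17/8, -2, -1, 0]  -> -545/256
val_12 [RRRBBBRBBBBB]  L=[-3, -5/2, -9/4, -35/16, -69/32, -137/64, -273/128, -545/256]  R=[-17/8, -2, -1, 0]  -> -1089/512
val_13 [RRRBBBRBBBBBB]  L=[-3, -5/2, -9/4, -35/16, -69/32, -137/64, -273/128, -545/256, -1089/512]  R=[-17/8, -2, -1, 0]  -> -2177/1024
val_14 [RRRBBBRBBBBBBR]  L=[-3, -5/2, -9/4, -35/16, -69/32, -137/64, -273/128, -545/256, -1089/512]  R=[-2177/1024, -17/8, -2, -1, 0]  -> -4355/2048
val_15 [RRRBBBRBBBBBBRB]  L=[-3, -5/2, -9/4, -35/16, -69/32, -137/64, -273/128, -545/256, -1089/512, -4355/2048]  R=[-2177/1024, -17/8, -2, -1, 0]  -> -8709/4096

-8709/4096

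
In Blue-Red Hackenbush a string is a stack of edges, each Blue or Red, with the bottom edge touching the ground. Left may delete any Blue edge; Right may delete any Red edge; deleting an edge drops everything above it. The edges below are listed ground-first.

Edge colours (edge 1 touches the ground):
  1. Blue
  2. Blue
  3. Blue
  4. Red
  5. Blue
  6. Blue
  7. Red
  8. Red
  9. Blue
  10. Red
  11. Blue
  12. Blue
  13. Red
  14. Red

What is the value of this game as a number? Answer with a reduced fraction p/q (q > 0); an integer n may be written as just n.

Prefix values for Blue Blue Blue Red Blue Blue Red Red Blue Red Blue Blue Red Red via {L|R} + simplicity:
v(B) = { 0 |  } → 1
v(BB) = { 0,1 |  } → 2
v(BBB) = { 0,1,2 |  } → 3
v(BBBR) = { 0,1,2 | 3 } → 5/2
v(BBBRB) = { 0,1,2,5/2 | 3 } → 11/4
v(BBBRBB) = { 0,1,2,5/2,11/4 | 3 } → 23/8
v(BBBRBBR) = { 0,1,2,5/2,11/4 | 23/8,3 } → 45/16
v(BBBRBBRR) = { 0,1,2,5/2,11/4 | 45/16,23/8,3 } → 89/32
v(BBBRBBRRB) = { 0,1,2,5/2,11/4,89/32 | 45/16,23/8,3 } → 179/64
v(BBBRBBRRBR) = { 0,1,2,5/2,11/4,89/32 | 179/64,45/16,23/8,3 } → 357/128
v(BBBRBBRRBRB) = { 0,1,2,5/2,11/4,89/32,357/128 | 179/64,45/16,23/8,3 } → 715/256
v(BBBRBBRRBRBB) = { 0,1,2,5/2,11/4,89/32,357/128,715/256 | 179/64,45/16,23/8,3 } → 1431/512
v(BBBRBBRRBRBBR) = { 0,1,2,5/2,11/4,89/32,357/128,715/256 | 1431/512,179/64,45/16,23/8,3 } → 2861/1024
v(BBBRBBRRBRBBRR) = { 0,1,2,5/2,11/4,89/32,357/128,715/256 | 2861/1024,1431/512,179/64,45/16,23/8,3 } → 5721/2048

5721/2048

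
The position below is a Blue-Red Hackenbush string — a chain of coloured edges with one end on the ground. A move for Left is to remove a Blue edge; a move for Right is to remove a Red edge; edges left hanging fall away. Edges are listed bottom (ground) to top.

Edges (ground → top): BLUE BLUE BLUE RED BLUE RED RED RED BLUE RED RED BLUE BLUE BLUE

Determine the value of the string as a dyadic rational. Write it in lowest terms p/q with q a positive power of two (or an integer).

5199/2048

G(B) = { 0 |  } — 1
G(BB) = { 0, 1 |  } — 2
G(BBB) = { 0, 1, 2 |  } — 3
G(BBBR) = { 0, 1, 2 | 3 } — 5/2
G(BBBRB) = { 0, 1, 2, 5/2 | 3 } — 11/4
G(BBBRBR) = { 0, 1, 2, 5/2 | 11/4, 3 } — 21/8
G(BBBRBRR) = { 0, 1, 2, 5/2 | 21/8, 11/4, 3 } — 41/16
G(BBBRBRRR) = { 0, 1, 2, 5/2 | 41/16, 21/8, 11/4, 3 } — 81/32
G(BBBRBRRRB) = { 0, 1, 2, 5/2, 81/32 | 41/16, 21/8, 11/4, 3 } — 163/64
G(BBBRBRRRBR) = { 0, 1, 2, 5/2, 81/32 | 163/64, 41/16, 21/8, 11/4, 3 } — 325/128
G(BBBRBRRRBRR) = { 0, 1, 2, 5/2, 81/32 | 325/128, 163/64, 41/16, 21/8, 11/4, 3 } — 649/256
G(BBBRBRRRBRRB) = { 0, 1, 2, 5/2, 81/32, 649/256 | 325/128, 163/64, 41/16, 21/8, 11/4, 3 } — 1299/512
G(BBBRBRRRBRRBB) = { 0, 1, 2, 5/2, 81/32, 649/256, 1299/512 | 325/128, 163/64, 41/16, 21/8, 11/4, 3 } — 2599/1024
G(BBBRBRRRBRRBBB) = { 0, 1, 2, 5/2, 81/32, 649/256, 1299/512, 2599/1024 | 325/128, 163/64, 41/16, 21/8, 11/4, 3 } — 5199/2048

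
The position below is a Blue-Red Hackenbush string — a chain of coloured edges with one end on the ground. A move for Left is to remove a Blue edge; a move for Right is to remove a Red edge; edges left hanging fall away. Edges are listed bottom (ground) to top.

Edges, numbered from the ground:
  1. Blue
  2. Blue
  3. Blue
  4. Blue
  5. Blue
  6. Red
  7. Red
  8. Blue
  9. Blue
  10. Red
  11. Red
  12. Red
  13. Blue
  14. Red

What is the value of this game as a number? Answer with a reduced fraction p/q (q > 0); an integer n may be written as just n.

Recurse on prefixes of the 14-edge string Blue Blue Blue Blue Blue Red Red Blue Blue Red Red Red Blue Red:
edge 1 of 14 (Blue): { 0 | (no moves) } so 1
edge 2 of 14 (Blue): { 0; 1 | (no moves) } so 2
edge 3 of 14 (Blue): { 0; 1; 2 | (no moves) } so 3
edge 4 of 14 (Blue): { 0; 1; 2; 3 | (no moves) } so 4
edge 5 of 14 (Blue): { 0; 1; 2; 3; 4 | (no moves) } so 5
edge 6 of 14 (Red): { 0; 1; 2; 3; 4 | 5 } so 9/2
edge 7 of 14 (Red): { 0; 1; 2; 3; 4 | 9/2; 5 } so 17/4
edge 8 of 14 (Blue): { 0; 1; 2; 3; 4; 17/4 | 9/2; 5 } so 35/8
edge 9 of 14 (Blue): { 0; 1; 2; 3; 4; 17/4; 35/8 | 9/2; 5 } so 71/16
edge 10 of 14 (Red): { 0; 1; 2; 3; 4; 17/4; 35/8 | 71/16; 9/2; 5 } so 141/32
edge 11 of 14 (Red): { 0; 1; 2; 3; 4; 17/4; 35/8 | 141/32; 71/16; 9/2; 5 } so 281/64
edge 12 of 14 (Red): { 0; 1; 2; 3; 4; 17/4; 35/8 | 281/64; 141/32; 71/16; 9/2; 5 } so 561/128
edge 13 of 14 (Blue): { 0; 1; 2; 3; 4; 17/4; 35/8; 561/128 | 281/64; 141/32; 71/16; 9/2; 5 } so 1123/256
edge 14 of 14 (Red): { 0; 1; 2; 3; 4; 17/4; 35/8; 561/128 | 1123/256; 281/64; 141/32; 71/16; 9/2; 5 } so 2245/512

2245/512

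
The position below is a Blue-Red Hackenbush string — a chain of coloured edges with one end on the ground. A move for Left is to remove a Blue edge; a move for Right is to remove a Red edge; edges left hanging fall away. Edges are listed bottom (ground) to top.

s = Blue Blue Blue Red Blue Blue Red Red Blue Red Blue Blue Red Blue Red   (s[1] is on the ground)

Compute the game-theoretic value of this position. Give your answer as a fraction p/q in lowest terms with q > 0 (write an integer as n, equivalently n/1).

11445/4096

B: Left { 0 }, Right { — } — simplest 1
BB: Left { 0, 1 }, Right { — } — simplest 2
BBB: Left { 0, 1, 2 }, Right { — } — simplest 3
BBBR: Left { 0, 1, 2 }, Right { 3 } — simplest 5/2
BBBRB: Left { 0, 1, 2, 5/2 }, Right { 3 } — simplest 11/4
BBBRBB: Left { 0, 1, 2, 5/2, 11/4 }, Right { 3 } — simplest 23/8
BBBRBBR: Left { 0, 1, 2, 5/2, 11/4 }, Right { 23/8, 3 } — simplest 45/16
BBBRBBRR: Left { 0, 1, 2, 5/2, 11/4 }, Right { 45/16, 23/8, 3 } — simplest 89/32
BBBRBBRRB: Left { 0, 1, 2, 5/2, 11/4, 89/32 }, Right { 45/16, 23/8, 3 } — simplest 179/64
BBBRBBRRBR: Left { 0, 1, 2, 5/2, 11/4, 89/32 }, Right { 179/64, 45/16, 23/8, 3 } — simplest 357/128
BBBRBBRRBRB: Left { 0, 1, 2, 5/2, 11/4, 89/32, 357/128 }, Right { 179/64, 45/16, 23/8, 3 } — simplest 715/256
BBBRBBRRBRBB: Left { 0, 1, 2, 5/2, 11/4, 89/32, 357/128, 715/256 }, Right { 179/64, 45/16, 23/8, 3 } — simplest 1431/512
BBBRBBRRBRBBR: Left { 0, 1, 2, 5/2, 11/4, 89/32, 357/128, 715/256 }, Right { 1431/512, 179/64, 45/16, 23/8, 3 } — simplest 2861/1024
BBBRBBRRBRBBRB: Left { 0, 1, 2, 5/2, 11/4, 89/32, 357/128, 715/256, 2861/1024 }, Right { 1431/512, 179/64, 45/16, 23/8, 3 } — simplest 5723/2048
BBBRBBRRBRBBRBR: Left { 0, 1, 2, 5/2, 11/4, 89/32, 357/128, 715/256, 2861/1024 }, Right { 5723/2048, 1431/512, 179/64, 45/16, 23/8, 3 } — simplest 11445/4096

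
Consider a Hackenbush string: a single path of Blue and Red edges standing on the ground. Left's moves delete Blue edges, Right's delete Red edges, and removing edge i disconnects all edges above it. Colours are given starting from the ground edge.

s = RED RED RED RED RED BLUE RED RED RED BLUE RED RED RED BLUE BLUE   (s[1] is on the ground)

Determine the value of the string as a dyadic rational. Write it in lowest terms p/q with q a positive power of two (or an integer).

-5049/1024

R: Left { — }, Right { 0 } gives simplest -1
RR: Left { — }, Right { -1,0 } gives simplest -2
RRR: Left { — }, Right { -2,-1,0 } gives simplest -3
RRRR: Left { — }, Right { -3,-2,-1,0 } gives simplest -4
RRRRR: Left { — }, Right { -4,-3,-2,-1,0 } gives simplest -5
RRRRRB: Left { -5 }, Right { -4,-3,-2,-1,0 } gives simplest -9/2
RRRRRBR: Left { -5 }, Right { -9/2,-4,-3,-2,-1,0 } gives simplest -19/4
RRRRRBRR: Left { -5 }, Right { -19/4,-9/2,-4,-3,-2,-1,0 } gives simplest -39/8
RRRRRBRRR: Left { -5 }, Right { -39/8,-19/4,-9/2,-4,-3,-2,-1,0 } gives simplest -79/16
RRRRRBRRRB: Left { -5,-79/16 }, Right { -39/8,-19/4,-9/2,-4,-3,-2,-1,0 } gives simplest -157/32
RRRRRBRRRBR: Left { -5,-79/16 }, Right { -157/32,-39/8,-19/4,-9/2,-4,-3,-2,-1,0 } gives simplest -315/64
RRRRRBRRRBRR: Left { -5,-79/16 }, Right { -315/64,-157/32,-39/8,-19/4,-9/2,-4,-3,-2,-1,0 } gives simplest -631/128
RRRRRBRRRBRRR: Left { -5,-79/16 }, Right { -631/128,-315/64,-157/32,-39/8,-19/4,-9/2,-4,-3,-2,-1,0 } gives simplest -1263/256
RRRRRBRRRBRRRB: Left { -5,-79/16,-1263/256 }, Right { -631/128,-315/64,-157/32,-39/8,-19/4,-9/2,-4,-3,-2,-1,0 } gives simplest -2525/512
RRRRRBRRRBRRRBB: Left { -5,-79/16,-1263/256,-2525/512 }, Right { -631/128,-315/64,-157/32,-39/8,-19/4,-9/2,-4,-3,-2,-1,0 } gives simplest -5049/1024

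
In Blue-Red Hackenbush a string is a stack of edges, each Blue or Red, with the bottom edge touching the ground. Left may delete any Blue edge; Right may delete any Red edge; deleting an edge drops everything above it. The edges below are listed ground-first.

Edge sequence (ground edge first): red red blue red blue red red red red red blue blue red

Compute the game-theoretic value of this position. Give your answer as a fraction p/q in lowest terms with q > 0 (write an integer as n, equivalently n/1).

-3571/2048

r: Left { (no moves) }, Right { 0 } — simplest -1
rr: Left { (no moves) }, Right { -1 0 } — simplest -2
rrb: Left { -2 }, Right { -1 0 } — simplest -3/2
rrbr: Left { -2 }, Right { -3/2 -1 0 } — simplest -7/4
rrbrb: Left { -2 -7/4 }, Right { -3/2 -1 0 } — simplest -13/8
rrbrbr: Left { -2 -7/4 }, Right { -13/8 -3/2 -1 0 } — simplest -27/16
rrbrbrr: Left { -2 -7/4 }, Right { -27/16 -13/8 -3/2 -1 0 } — simplest -55/32
rrbrbrrr: Left { -2 -7/4 }, Right { -55/32 -27/16 -13/8 -3/2 -1 0 } — simplest -111/64
rrbrbrrrr: Left { -2 -7/4 }, Right { -111/64 -55/32 -27/16 -13/8 -3/2 -1 0 } — simplest -223/128
rrbrbrrrrr: Left { -2 -7/4 }, Right { -223/128 -111/64 -55/32 -27/16 -13/8 -3/2 -1 0 } — simplest -447/256
rrbrbrrrrrb: Left { -2 -7/4 -447/256 }, Right { -223/128 -111/64 -55/32 -27/16 -13/8 -3/2 -1 0 } — simplest -893/512
rrbrbrrrrrbb: Left { -2 -7/4 -447/256 -893/512 }, Right { -223/128 -111/64 -55/32 -27/16 -13/8 -3/2 -1 0 } — simplest -1785/1024
rrbrbrrrrrbbr: Left { -2 -7/4 -447/256 -893/512 }, Right { -1785/1024 -223/128 -111/64 -55/32 -27/16 -13/8 -3/2 -1 0 } — simplest -3571/2048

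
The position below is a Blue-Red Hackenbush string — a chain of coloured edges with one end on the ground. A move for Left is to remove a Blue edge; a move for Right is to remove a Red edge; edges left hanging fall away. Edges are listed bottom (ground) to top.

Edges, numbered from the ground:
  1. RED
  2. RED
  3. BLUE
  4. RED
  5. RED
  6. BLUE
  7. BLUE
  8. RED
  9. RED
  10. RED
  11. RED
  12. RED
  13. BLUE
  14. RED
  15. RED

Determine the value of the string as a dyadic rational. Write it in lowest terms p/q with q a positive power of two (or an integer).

-14839/8192

1 of 15 · R · max L −∞ · min R 0 -> -1
2 of 15 · RR · max L −∞ · min R -1 -> -2
3 of 15 · RRB · max L -2 · min R -1 -> -3/2
4 of 15 · RRBR · max L -2 · min R -3/2 -> -7/4
5 of 15 · RRBRR · max L -2 · min R -7/4 -> -15/8
6 of 15 · RRBRRB · max L -15/8 · min R -7/4 -> -29/16
7 of 15 · RRBRRBB · max L -29/16 · min R -7/4 -> -57/32
8 of 15 · RRBRRBBR · max L -29/16 · min R -57/32 -> -115/64
9 of 15 · RRBRRBBRR · max L -29/16 · min R -115/64 -> -231/128
10 of 15 · RRBRRBBRRR · max L -29/16 · min R -231/128 -> -463/256
11 of 15 · RRBRRBBRRRR · max L -29/16 · min R -463/256 -> -927/512
12 of 15 · RRBRRBBRRRRR · max L -29/16 · min R -927/512 -> -1855/1024
13 of 15 · RRBRRBBRRRRRB · max L -1855/1024 · min R -927/512 -> -3709/2048
14 of 15 · RRBRRBBRRRRRBR · max L -1855/1024 · min R -3709/2048 -> -7419/4096
15 of 15 · RRBRRBBRRRRRBRR · max L -1855/1024 · min R -7419/4096 -> -14839/8192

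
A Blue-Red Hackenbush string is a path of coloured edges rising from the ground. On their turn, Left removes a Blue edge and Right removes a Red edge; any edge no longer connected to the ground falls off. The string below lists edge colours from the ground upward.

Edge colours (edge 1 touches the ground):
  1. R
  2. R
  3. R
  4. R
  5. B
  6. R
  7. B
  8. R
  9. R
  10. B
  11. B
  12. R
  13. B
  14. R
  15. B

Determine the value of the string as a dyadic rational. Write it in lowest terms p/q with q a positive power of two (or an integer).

Build value(s[:k]) for k = 1..15, string s = R R R R B R B R R B B R B R B.
1 of 15 · R · max L −∞ · min R 0 — -1
2 of 15 · RR · max L −∞ · min R -1 — -2
3 of 15 · RRR · max L −∞ · min R -2 — -3
4 of 15 · RRRR · max L −∞ · min R -3 — -4
5 of 15 · RRRRB · max L -4 · min R -3 — -7/2
6 of 15 · RRRRBR · max L -4 · min R -7/2 — -15/4
7 of 15 · RRRRBRB · max L -15/4 · min R -7/2 — -29/8
8 of 15 · RRRRBRBR · max L -15/4 · min R -29/8 — -59/16
9 of 15 · RRRRBRBRR · max L -15/4 · min R -59/16 — -119/32
10 of 15 · RRRRBRBRRB · max L -119/32 · min R -59/16 — -237/64
11 of 15 · RRRRBRBRRBB · max L -237/64 · min R -59/16 — -473/128
12 of 15 · RRRRBRBRRBBR · max L -237/64 · min R -473/128 — -947/256
13 of 15 · RRRRBRBRRBBRB · max L -947/256 · min R -473/128 — -1893/512
14 of 15 · RRRRBRBRRBBRBR · max L -947/256 · min R -1893/512 — -3787/1024
15 of 15 · RRRRBRBRRBBRBRB · max L -3787/1024 · min R -1893/512 — -7573/2048

-7573/2048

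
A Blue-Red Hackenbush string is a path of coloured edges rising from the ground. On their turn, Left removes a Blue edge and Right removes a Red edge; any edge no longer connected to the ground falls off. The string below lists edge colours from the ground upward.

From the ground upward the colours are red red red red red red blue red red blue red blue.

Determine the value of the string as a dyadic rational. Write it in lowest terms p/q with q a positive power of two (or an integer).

Build G(s[:k]) for k = 1..12, string s = red red red red red red blue red red blue red blue.
G(r) = { none | 0 } => -1
G(rr) = { none | -1, 0 } => -2
G(rrr) = { none | -2, -1, 0 } => -3
G(rrrr) = { none | -3, -2, -1, 0 } => -4
G(rrrrr) = { none | -4, -3, -2, -1, 0 } => -5
G(rrrrrr) = { none | -5, -4, -3, -2, -1, 0 } => -6
G(rrrrrrb) = { -6 | -5, -4, -3, -2, -1, 0 } => -11/2
G(rrrrrrbr) = { -6 | -11/2, -5, -4, -3, -2, -1, 0 } => -23/4
G(rrrrrrbrr) = { -6 | -23/4, -11/2, -5, -4, -3, -2, -1, 0 } => -47/8
G(rrrrrrbrrb) = { -6, -47/8 | -23/4, -11/2, -5, -4, -3, -2, -1, 0 } => -93/16
G(rrrrrrbrrbr) = { -6, -47/8 | -93/16, -23/4, -11/2, -5, -4, -3, -2, -1, 0 } => -187/32
G(rrrrrrbrrbrb) = { -6, -47/8, -187/32 | -93/16, -23/4, -11/2, -5, -4, -3, -2, -1, 0 } => -373/64

-373/64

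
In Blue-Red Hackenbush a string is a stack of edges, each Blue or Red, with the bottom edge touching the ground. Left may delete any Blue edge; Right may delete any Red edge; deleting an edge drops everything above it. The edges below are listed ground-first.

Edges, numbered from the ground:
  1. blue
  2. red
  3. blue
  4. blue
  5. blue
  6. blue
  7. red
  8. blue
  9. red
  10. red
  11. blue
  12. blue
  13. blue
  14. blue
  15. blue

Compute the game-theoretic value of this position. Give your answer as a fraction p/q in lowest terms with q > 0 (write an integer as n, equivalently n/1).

15679/16384

Build value(s[:k]) for k = 1..15, string s = blue red blue blue blue blue red blue red red blue blue blue blue blue.
value_1 [b]  L=[0]  R=[]  => 1
value_2 [br]  L=[0]  R=[1]  => 1/2
value_3 [brb]  L=[0 1/2]  R=[1]  => 3/4
value_4 [brbb]  L=[0 1/2 3/4]  R=[1]  => 7/8
value_5 [brbbb]  L=[0 1/2 3/4 7/8]  R=[1]  => 15/16
value_6 [brbbbb]  L=[0 1/2 3/4 7/8 15/16]  R=[1]  => 31/32
value_7 [brbbbbr]  L=[0 1/2 3/4 7/8 15/16]  R=[31/32 1]  => 61/64
value_8 [brbbbbrb]  L=[0 1/2 3/4 7/8 15/16 61/64]  R=[31/32 1]  => 123/128
value_9 [brbbbbrbr]  L=[0 1/2 3/4 7/8 15/16 61/64]  R=[123/128 31/32 1]  => 245/256
value_10 [brbbbbrbrr]  L=[0 1/2 3/4 7/8 15/16 61/64]  R=[245/256 123/128 31/32 1]  => 489/512
value_11 [brbbbbrbrrb]  L=[0 1/2 3/4 7/8 15/16 61/64 489/512]  R=[245/256 123/128 31/32 1]  => 979/1024
value_12 [brbbbbrbrrbb]  L=[0 1/2 3/4 7/8 15/16 61/64 489/512 979/1024]  R=[245/256 123/128 31/32 1]  => 1959/2048
value_13 [brbbbbrbrrbbb]  L=[0 1/2 3/4 7/8 15/16 61/64 489/512 979/1024 1959/2048]  R=[245/256 123/128 31/32 1]  => 3919/4096
value_14 [brbbbbrbrrbbbb]  L=[0 1/2 3/4 7/8 15/16 61/64 489/512 979/1024 1959/2048 3919/4096]  R=[245/256 123/128 31/32 1]  => 7839/8192
value_15 [brbbbbrbrrbbbbb]  L=[0 1/2 3/4 7/8 15/16 61/64 489/512 979/1024 1959/2048 3919/4096 7839/8192]  R=[245/256 123/128 31/32 1]  => 15679/16384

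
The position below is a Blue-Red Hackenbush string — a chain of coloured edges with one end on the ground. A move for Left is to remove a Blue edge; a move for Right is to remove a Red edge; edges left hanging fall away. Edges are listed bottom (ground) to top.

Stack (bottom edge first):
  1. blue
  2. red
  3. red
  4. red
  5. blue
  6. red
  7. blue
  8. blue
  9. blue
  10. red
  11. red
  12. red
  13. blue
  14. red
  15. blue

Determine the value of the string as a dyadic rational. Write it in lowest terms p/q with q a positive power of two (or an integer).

v_1 [b]  L=[0]  R=[∅]  → 1
v_2 [br]  L=[0]  R=[1]  → 1/2
v_3 [brr]  L=[0]  R=[1/2, 1]  → 1/4
v_4 [brrr]  L=[0]  R=[1/4, 1/2, 1]  → 1/8
v_5 [brrrb]  L=[0, 1/8]  R=[1/4, 1/2, 1]  → 3/16
v_6 [brrrbr]  L=[0, 1/8]  R=[3/16, 1/4, 1/2, 1]  → 5/32
v_7 [brrrbrb]  L=[0, 1/8, 5/32]  R=[3/16, 1/4, 1/2, 1]  → 11/64
v_8 [brrrbrbb]  L=[0, 1/8, 5/32, 11/64]  R=[3/16, 1/4, 1/2, 1]  → 23/128
v_9 [brrrbrbbb]  L=[0, 1/8, 5/32, 11/64, 23/128]  R=[3/16, 1/4, 1/2, 1]  → 47/256
v_10 [brrrbrbbbr]  L=[0, 1/8, 5/32, 11/64, 23/128]  R=[47/256, 3/16, 1/4, 1/2, 1]  → 93/512
v_11 [brrrbrbbbrr]  L=[0, 1/8, 5/32, 11/64, 23/128]  R=[93/512, 47/256, 3/16, 1/4, 1/2, 1]  → 185/1024
v_12 [brrrbrbbbrrr]  L=[0, 1/8, 5/32, 11/64, 23/128]  R=[185/1024, 93/512, 47/256, 3/16, 1/4, 1/2, 1]  → 369/2048
v_13 [brrrbrbbbrrrb]  L=[0, 1/8, 5/32, 11/64, 23/128, 369/2048]  R=[185/1024, 93/512, 47/256, 3/16, 1/4, 1/2, 1]  → 739/4096
v_14 [brrrbrbbbrrrbr]  L=[0, 1/8, 5/32, 11/64, 23/128, 369/2048]  R=[739/4096, 185/1024, 93/512, 47/256, 3/16, 1/4, 1/2, 1]  → 1477/8192
v_15 [brrrbrbbbrrrbrb]  L=[0, 1/8, 5/32, 11/64, 23/128, 369/2048, 1477/8192]  R=[739/4096, 185/1024, 93/512, 47/256, 3/16, 1/4, 1/2, 1]  → 2955/16384

2955/16384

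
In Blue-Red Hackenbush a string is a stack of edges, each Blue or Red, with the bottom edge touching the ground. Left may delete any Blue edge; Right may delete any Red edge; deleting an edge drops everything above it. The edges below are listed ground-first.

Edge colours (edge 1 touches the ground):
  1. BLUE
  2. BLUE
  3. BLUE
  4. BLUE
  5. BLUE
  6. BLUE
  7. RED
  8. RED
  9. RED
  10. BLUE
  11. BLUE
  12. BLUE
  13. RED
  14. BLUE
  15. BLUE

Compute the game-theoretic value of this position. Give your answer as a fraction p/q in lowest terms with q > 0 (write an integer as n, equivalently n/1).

Build v(s[:k]) for k = 1..15, string s = BLUE BLUE BLUE BLUE BLUE BLUE RED RED RED BLUE BLUE BLUE RED BLUE BLUE.
step 1: add BLUE to get B; options L={ 0 } R={ none } gives 1
step 2: add BLUE to get BB; options L={ 0,1 } R={ none } gives 2
step 3: add BLUE to get BBB; options L={ 0,1,2 } R={ none } gives 3
step 4: add BLUE to get BBBB; options L={ 0,1,2,3 } R={ none } gives 4
step 5: add BLUE to get BBBBB; options L={ 0,1,2,3,4 } R={ none } gives 5
step 6: add BLUE to get BBBBBB; options L={ 0,1,2,3,4,5 } R={ none } gives 6
step 7: add RED to get BBBBBBR; options L={ 0,1,2,3,4,5 } R={ 6 } gives 11/2
step 8: add RED to get BBBBBBRR; options L={ 0,1,2,3,4,5 } R={ 11/2,6 } gives 21/4
step 9: add RED to get BBBBBBRRR; options L={ 0,1,2,3,4,5 } R={ 21/4,11/2,6 } gives 41/8
step 10: add BLUE to get BBBBBBRRRB; options L={ 0,1,2,3,4,5,41/8 } R={ 21/4,11/2,6 } gives 83/16
step 11: add BLUE to get BBBBBBRRRBB; options L={ 0,1,2,3,4,5,41/8,83/16 } R={ 21/4,11/2,6 } gives 167/32
step 12: add BLUE to get BBBBBBRRRBBB; options L={ 0,1,2,3,4,5,41/8,83/16,167/32 } R={ 21/4,11/2,6 } gives 335/64
step 13: add RED to get BBBBBBRRRBBBR; options L={ 0,1,2,3,4,5,41/8,83/16,167/32 } R={ 335/64,21/4,11/2,6 } gives 669/128
step 14: add BLUE to get BBBBBBRRRBBBRB; options L={ 0,1,2,3,4,5,41/8,83/16,167/32,669/128 } R={ 335/64,21/4,11/2,6 } gives 1339/256
step 15: add BLUE to get BBBBBBRRRBBBRBB; options L={ 0,1,2,3,4,5,41/8,83/16,167/32,669/128,1339/256 } R={ 335/64,21/4,11/2,6 } gives 2679/512

2679/512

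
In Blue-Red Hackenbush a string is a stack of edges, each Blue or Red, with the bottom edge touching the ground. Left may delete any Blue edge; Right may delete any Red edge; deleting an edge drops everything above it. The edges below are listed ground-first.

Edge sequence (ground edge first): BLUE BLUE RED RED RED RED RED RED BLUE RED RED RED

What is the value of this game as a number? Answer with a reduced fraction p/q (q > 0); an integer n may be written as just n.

edge 1 of 12 (BLUE): { 0 | — } -> 1
edge 2 of 12 (BLUE): { 0; 1 | — } -> 2
edge 3 of 12 (RED): { 0; 1 | 2 } -> 3/2
edge 4 of 12 (RED): { 0; 1 | 3/2; 2 } -> 5/4
edge 5 of 12 (RED): { 0; 1 | 5/4; 3/2; 2 } -> 9/8
edge 6 of 12 (RED): { 0; 1 | 9/8; 5/4; 3/2; 2 } -> 17/16
edge 7 of 12 (RED): { 0; 1 | 17/16; 9/8; 5/4; 3/2; 2 } -> 33/32
edge 8 of 12 (RED): { 0; 1 | 33/32; 17/16; 9/8; 5/4; 3/2; 2 } -> 65/64
edge 9 of 12 (BLUE): { 0; 1; 65/64 | 33/32; 17/16; 9/8; 5/4; 3/2; 2 } -> 131/128
edge 10 of 12 (RED): { 0; 1; 65/64 | 131/128; 33/32; 17/16; 9/8; 5/4; 3/2; 2 } -> 261/256
edge 11 of 12 (RED): { 0; 1; 65/64 | 261/256; 131/128; 33/32; 17/16; 9/8; 5/4; 3/2; 2 } -> 521/512
edge 12 of 12 (RED): { 0; 1; 65/64 | 521/512; 261/256; 131/128; 33/32; 17/16; 9/8; 5/4; 3/2; 2 } -> 1041/1024

1041/1024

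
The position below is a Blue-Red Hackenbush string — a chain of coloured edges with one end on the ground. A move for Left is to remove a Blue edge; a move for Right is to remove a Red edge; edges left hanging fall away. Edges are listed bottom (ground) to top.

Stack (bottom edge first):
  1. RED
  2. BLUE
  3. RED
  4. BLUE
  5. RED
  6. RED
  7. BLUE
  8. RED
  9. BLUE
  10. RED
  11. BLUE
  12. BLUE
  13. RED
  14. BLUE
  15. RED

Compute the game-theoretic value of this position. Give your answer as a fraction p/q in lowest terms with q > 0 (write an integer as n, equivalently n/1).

Prefix values for RED BLUE RED BLUE RED RED BLUE RED BLUE RED BLUE BLUE RED BLUE RED via {L|R} + simplicity:
G(R) = { — | 0 } gives -1
G(RB) = { -1 | 0 } gives -1/2
G(RBR) = { -1 | -1/2 0 } gives -3/4
G(RBRB) = { -1 -3/4 | -1/2 0 } gives -5/8
G(RBRBR) = { -1 -3/4 | -5/8 -1/2 0 } gives -11/16
G(RBRBRR) = { -1 -3/4 | -11/16 -5/8 -1/2 0 } gives -23/32
G(RBRBRRB) = { -1 -3/4 -23/32 | -11/16 -5/8 -1/2 0 } gives -45/64
G(RBRBRRBR) = { -1 -3/4 -23/32 | -45/64 -11/16 -5/8 -1/2 0 } gives -91/128
G(RBRBRRBRB) = { -1 -3/4 -23/32 -91/128 | -45/64 -11/16 -5/8 -1/2 0 } gives -181/256
G(RBRBRRBRBR) = { -1 -3/4 -23/32 -91/128 | -181/256 -45/64 -11/16 -5/8 -1/2 0 } gives -363/512
G(RBRBRRBRBRB) = { -1 -3/4 -23/32 -91/128 -363/512 | -181/256 -45/64 -11/16 -5/8 -1/2 0 } gives -725/1024
G(RBRBRRBRBRBB) = { -1 -3/4 -23/32 -91/128 -363/512 -725/1024 | -181/256 -45/64 -11/16 -5/8 -1/2 0 } gives -1449/2048
G(RBRBRRBRBRBBR) = { -1 -3/4 -23/32 -91/128 -363/512 -725/1024 | -1449/2048 -181/256 -45/64 -11/16 -5/8 -1/2 0 } gives -2899/4096
G(RBRBRRBRBRBBRB) = { -1 -3/4 -23/32 -91/128 -363/512 -725/1024 -2899/4096 | -1449/2048 -181/256 -45/64 -11/16 -5/8 -1/2 0 } gives -5797/8192
G(RBRBRRBRBRBBRBR) = { -1 -3/4 -23/32 -91/128 -363/512 -725/1024 -2899/4096 | -5797/8192 -1449/2048 -181/256 -45/64 -11/16 -5/8 -1/2 0 } gives -11595/16384

-11595/16384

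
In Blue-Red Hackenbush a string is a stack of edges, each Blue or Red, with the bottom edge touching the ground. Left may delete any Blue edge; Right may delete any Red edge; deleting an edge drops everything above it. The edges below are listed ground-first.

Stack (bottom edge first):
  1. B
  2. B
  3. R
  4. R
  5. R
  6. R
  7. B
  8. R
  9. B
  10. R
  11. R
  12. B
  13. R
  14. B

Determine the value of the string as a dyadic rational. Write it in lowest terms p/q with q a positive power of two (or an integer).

1 of 14 · B · max L 0 · min R +∞ -> 1
2 of 14 · BB · max L 1 · min R +∞ -> 2
3 of 14 · BBR · max L 1 · min R 2 -> 3/2
4 of 14 · BBRR · max L 1 · min R 3/2 -> 5/4
5 of 14 · BBRRR · max L 1 · min R 5/4 -> 9/8
6 of 14 · BBRRRR · max L 1 · min R 9/8 -> 17/16
7 of 14 · BBRRRRB · max L 17/16 · min R 9/8 -> 35/32
8 of 14 · BBRRRRBR · max L 17/16 · min R 35/32 -> 69/64
9 of 14 · BBRRRRBRB · max L 69/64 · min R 35/32 -> 139/128
10 of 14 · BBRRRRBRBR · max L 69/64 · min R 139/128 -> 277/256
11 of 14 · BBRRRRBRBRR · max L 69/64 · min R 277/256 -> 553/512
12 of 14 · BBRRRRBRBRRB · max L 553/512 · min R 277/256 -> 1107/1024
13 of 14 · BBRRRRBRBRRBR · max L 553/512 · min R 1107/1024 -> 2213/2048
14 of 14 · BBRRRRBRBRRBRB · max L 2213/2048 · min R 1107/1024 -> 4427/4096

4427/4096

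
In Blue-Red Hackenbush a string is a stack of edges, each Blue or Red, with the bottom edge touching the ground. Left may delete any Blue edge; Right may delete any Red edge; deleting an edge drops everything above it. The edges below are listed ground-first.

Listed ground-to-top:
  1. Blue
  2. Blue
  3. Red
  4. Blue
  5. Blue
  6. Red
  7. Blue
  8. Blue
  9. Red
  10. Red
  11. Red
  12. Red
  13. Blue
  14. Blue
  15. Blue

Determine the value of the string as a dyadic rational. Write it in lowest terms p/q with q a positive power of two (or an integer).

step 1: add Blue to get B; options L={ 0 } R={ — } ⇒ 1
step 2: add Blue to get BB; options L={ 0,1 } R={ — } ⇒ 2
step 3: add Red to get BBR; options L={ 0,1 } R={ 2 } ⇒ 3/2
step 4: add Blue to get BBRB; options L={ 0,1,3/2 } R={ 2 } ⇒ 7/4
step 5: add Blue to get BBRBB; options L={ 0,1,3/2,7/4 } R={ 2 } ⇒ 15/8
step 6: add Red to get BBRBBR; options L={ 0,1,3/2,7/4 } R={ 15/8,2 } ⇒ 29/16
step 7: add Blue to get BBRBBRB; options L={ 0,1,3/2,7/4,29/16 } R={ 15/8,2 } ⇒ 59/32
step 8: add Blue to get BBRBBRBB; options L={ 0,1,3/2,7/4,29/16,59/32 } R={ 15/8,2 } ⇒ 119/64
step 9: add Red to get BBRBBRBBR; options L={ 0,1,3/2,7/4,29/16,59/32 } R={ 119/64,15/8,2 } ⇒ 237/128
step 10: add Red to get BBRBBRBBRR; options L={ 0,1,3/2,7/4,29/16,59/32 } R={ 237/128,119/64,15/8,2 } ⇒ 473/256
step 11: add Red to get BBRBBRBBRRR; options L={ 0,1,3/2,7/4,29/16,59/32 } R={ 473/256,237/128,119/64,15/8,2 } ⇒ 945/512
step 12: add Red to get BBRBBRBBRRRR; options L={ 0,1,3/2,7/4,29/16,59/32 } R={ 945/512,473/256,237/128,119/64,15/8,2 } ⇒ 1889/1024
step 13: add Blue to get BBRBBRBBRRRRB; options L={ 0,1,3/2,7/4,29/16,59/32,1889/1024 } R={ 945/512,473/256,237/128,119/64,15/8,2 } ⇒ 3779/2048
step 14: add Blue to get BBRBBRBBRRRRBB; options L={ 0,1,3/2,7/4,29/16,59/32,1889/1024,3779/2048 } R={ 945/512,473/256,237/128,119/64,15/8,2 } ⇒ 7559/4096
step 15: add Blue to get BBRBBRBBRRRRBBB; options L={ 0,1,3/2,7/4,29/16,59/32,1889/1024,3779/2048,7559/4096 } R={ 945/512,473/256,237/128,119/64,15/8,2 } ⇒ 15119/8192

15119/8192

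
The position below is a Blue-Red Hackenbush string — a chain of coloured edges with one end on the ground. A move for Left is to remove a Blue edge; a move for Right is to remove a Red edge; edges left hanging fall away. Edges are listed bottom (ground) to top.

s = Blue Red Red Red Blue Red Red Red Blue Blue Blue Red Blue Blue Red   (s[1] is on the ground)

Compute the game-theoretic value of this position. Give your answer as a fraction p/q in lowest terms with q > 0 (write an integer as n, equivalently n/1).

1 of 15 · B · max L 0 · min R +∞ → 1
2 of 15 · BR · max L 0 · min R 1 → 1/2
3 of 15 · BRR · max L 0 · min R 1/2 → 1/4
4 of 15 · BRRR · max L 0 · min R 1/4 → 1/8
5 of 15 · BRRRB · max L 1/8 · min R 1/4 → 3/16
6 of 15 · BRRRBR · max L 1/8 · min R 3/16 → 5/32
7 of 15 · BRRRBRR · max L 1/8 · min R 5/32 → 9/64
8 of 15 · BRRRBRRR · max L 1/8 · min R 9/64 → 17/128
9 of 15 · BRRRBRRRB · max L 17/128 · min R 9/64 → 35/256
10 of 15 · BRRRBRRRBB · max L 35/256 · min R 9/64 → 71/512
11 of 15 · BRRRBRRRBBB · max L 71/512 · min R 9/64 → 143/1024
12 of 15 · BRRRBRRRBBBR · max L 71/512 · min R 143/1024 → 285/2048
13 of 15 · BRRRBRRRBBBRB · max L 285/2048 · min R 143/1024 → 571/4096
14 of 15 · BRRRBRRRBBBRBB · max L 571/4096 · min R 143/1024 → 1143/8192
15 of 15 · BRRRBRRRBBBRBBR · max L 571/4096 · min R 1143/8192 → 2285/16384

2285/16384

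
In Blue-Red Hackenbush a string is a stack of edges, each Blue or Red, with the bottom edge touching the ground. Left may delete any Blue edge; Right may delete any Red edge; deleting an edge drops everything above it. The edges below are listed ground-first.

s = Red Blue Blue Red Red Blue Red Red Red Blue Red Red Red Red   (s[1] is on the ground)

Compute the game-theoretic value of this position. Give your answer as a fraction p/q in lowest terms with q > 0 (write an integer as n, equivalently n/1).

-3551/8192

edge 1 of 14 (Red): { ∅ | 0 } — -1
edge 2 of 14 (Blue): { -1 | 0 } — -1/2
edge 3 of 14 (Blue): { -1; -1/2 | 0 } — -1/4
edge 4 of 14 (Red): { -1; -1/2 | -1/4; 0 } — -3/8
edge 5 of 14 (Red): { -1; -1/2 | -3/8; -1/4; 0 } — -7/16
edge 6 of 14 (Blue): { -1; -1/2; -7/16 | -3/8; -1/4; 0 } — -13/32
edge 7 of 14 (Red): { -1; -1/2; -7/16 | -13/32; -3/8; -1/4; 0 } — -27/64
edge 8 of 14 (Red): { -1; -1/2; -7/16 | -27/64; -13/32; -3/8; -1/4; 0 } — -55/128
edge 9 of 14 (Red): { -1; -1/2; -7/16 | -55/128; -27/64; -13/32; -3/8; -1/4; 0 } — -111/256
edge 10 of 14 (Blue): { -1; -1/2; -7/16; -111/256 | -55/128; -27/64; -13/32; -3/8; -1/4; 0 } — -221/512
edge 11 of 14 (Red): { -1; -1/2; -7/16; -111/256 | -221/512; -55/128; -27/64; -13/32; -3/8; -1/4; 0 } — -443/1024
edge 12 of 14 (Red): { -1; -1/2; -7/16; -111/256 | -443/1024; -221/512; -55/128; -27/64; -13/32; -3/8; -1/4; 0 } — -887/2048
edge 13 of 14 (Red): { -1; -1/2; -7/16; -111/256 | -887/2048; -443/1024; -221/512; -55/128; -27/64; -13/32; -3/8; -1/4; 0 } — -1775/4096
edge 14 of 14 (Red): { -1; -1/2; -7/16; -111/256 | -1775/4096; -887/2048; -443/1024; -221/512; -55/128; -27/64; -13/32; -3/8; -1/4; 0 } — -3551/8192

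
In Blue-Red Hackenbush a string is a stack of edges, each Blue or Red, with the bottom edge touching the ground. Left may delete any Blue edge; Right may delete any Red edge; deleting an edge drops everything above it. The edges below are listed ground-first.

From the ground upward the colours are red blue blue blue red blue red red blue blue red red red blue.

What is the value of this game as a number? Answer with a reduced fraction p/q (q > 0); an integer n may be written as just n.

Prefix values for red blue blue blue red blue red red blue blue red red red blue via {L|R} + simplicity:
r: Left { ∅ }, Right { 0 } → simplest -1
rb: Left { -1 }, Right { 0 } → simplest -1/2
rbb: Left { -1,-1/2 }, Right { 0 } → simplest -1/4
rbbb: Left { -1,-1/2,-1/4 }, Right { 0 } → simplest -1/8
rbbbr: Left { -1,-1/2,-1/4 }, Right { -1/8,0 } → simplest -3/16
rbbbrb: Left { -1,-1/2,-1/4,-3/16 }, Right { -1/8,0 } → simplest -5/32
rbbbrbr: Left { -1,-1/2,-1/4,-3/16 }, Right { -5/32,-1/8,0 } → simplest -11/64
rbbbrbrr: Left { -1,-1/2,-1/4,-3/16 }, Right { -11/64,-5/32,-1/8,0 } → simplest -23/128
rbbbrbrrb: Left { -1,-1/2,-1/4,-3/16,-23/128 }, Right { -11/64,-5/32,-1/8,0 } → simplest -45/256
rbbbrbrrbb: Left { -1,-1/2,-1/4,-3/16,-23/128,-45/256 }, Right { -11/64,-5/32,-1/8,0 } → simplest -89/512
rbbbrbrrbbr: Left { -1,-1/2,-1/4,-3/16,-23/128,-45/256 }, Right { -89/512,-11/64,-5/32,-1/8,0 } → simplest -179/1024
rbbbrbrrbbrr: Left { -1,-1/2,-1/4,-3/16,-23/128,-45/256 }, Right { -179/1024,-89/512,-11/64,-5/32,-1/8,0 } → simplest -359/2048
rbbbrbrrbbrrr: Left { -1,-1/2,-1/4,-3/16,-23/128,-45/256 }, Right { -359/2048,-179/1024,-89/512,-11/64,-5/32,-1/8,0 } → simplest -719/4096
rbbbrbrrbbrrrb: Left { -1,-1/2,-1/4,-3/16,-23/128,-45/256,-719/4096 }, Right { -359/2048,-179/1024,-89/512,-11/64,-5/32,-1/8,0 } → simplest -1437/8192

-1437/8192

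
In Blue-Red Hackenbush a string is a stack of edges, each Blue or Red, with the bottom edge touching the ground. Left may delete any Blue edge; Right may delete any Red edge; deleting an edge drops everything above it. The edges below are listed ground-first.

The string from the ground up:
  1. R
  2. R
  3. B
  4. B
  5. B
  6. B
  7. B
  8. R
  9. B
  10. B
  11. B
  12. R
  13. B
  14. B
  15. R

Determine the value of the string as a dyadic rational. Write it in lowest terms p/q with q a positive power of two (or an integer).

step 1: add R to get R; options L={ ∅ } R={ 0 } so -1
step 2: add R to get RR; options L={ ∅ } R={ -1; 0 } so -2
step 3: add B to get RRB; options L={ -2 } R={ -1; 0 } so -3/2
step 4: add B to get RRBB; options L={ -2; -3/2 } R={ -1; 0 } so -5/4
step 5: add B to get RRBBB; options L={ -2; -3/2; -5/4 } R={ -1; 0 } so -9/8
step 6: add B to get RRBBBB; options L={ -2; -3/2; -5/4; -9/8 } R={ -1; 0 } so -17/16
step 7: add B to get RRBBBBB; options L={ -2; -3/2; -5/4; -9/8; -17/16 } R={ -1; 0 } so -33/32
step 8: add R to get RRBBBBBR; options L={ -2; -3/2; -5/4; -9/8; -17/16 } R={ -33/32; -1; 0 } so -67/64
step 9: add B to get RRBBBBBRB; options L={ -2; -3/2; -5/4; -9/8; -17/16; -67/64 } R={ -33/32; -1; 0 } so -133/128
step 10: add B to get RRBBBBBRBB; options L={ -2; -3/2; -5/4; -9/8; -17/16; -67/64; -133/128 } R={ -33/32; -1; 0 } so -265/256
step 11: add B to get RRBBBBBRBBB; options L={ -2; -3/2; -5/4; -9/8; -17/16; -67/64; -133/128; -265/256 } R={ -33/32; -1; 0 } so -529/512
step 12: add R to get RRBBBBBRBBBR; options L={ -2; -3/2; -5/4; -9/8; -17/16; -67/64; -133/128; -265/256 } R={ -529/512; -33/32; -1; 0 } so -1059/1024
step 13: add B to get RRBBBBBRBBBRB; options L={ -2; -3/2; -5/4; -9/8; -17/16; -67/64; -133/128; -265/256; -1059/1024 } R={ -529/512; -33/32; -1; 0 } so -2117/2048
step 14: add B to get RRBBBBBRBBBRBB; options L={ -2; -3/2; -5/4; -9/8; -17/16; -67/64; -133/128; -265/256; -1059/1024; -2117/2048 } R={ -529/512; -33/32; -1; 0 } so -4233/4096
step 15: add R to get RRBBBBBRBBBRBBR; options L={ -2; -3/2; -5/4; -9/8; -17/16; -67/64; -133/128; -265/256; -1059/1024; -2117/2048 } R={ -4233/4096; -529/512; -33/32; -1; 0 } so -8467/8192

-8467/8192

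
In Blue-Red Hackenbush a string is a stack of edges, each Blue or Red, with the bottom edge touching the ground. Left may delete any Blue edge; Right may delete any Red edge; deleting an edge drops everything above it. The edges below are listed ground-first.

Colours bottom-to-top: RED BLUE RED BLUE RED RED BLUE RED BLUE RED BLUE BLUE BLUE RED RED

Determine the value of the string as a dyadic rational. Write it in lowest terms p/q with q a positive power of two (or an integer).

-11591/16384

edge 1 of 15 (RED): {  | 0 } ⇒ -1
edge 2 of 15 (BLUE): { -1 | 0 } ⇒ -1/2
edge 3 of 15 (RED): { -1 | -1/2; 0 } ⇒ -3/4
edge 4 of 15 (BLUE): { -1; -3/4 | -1/2; 0 } ⇒ -5/8
edge 5 of 15 (RED): { -1; -3/4 | -5/8; -1/2; 0 } ⇒ -11/16
edge 6 of 15 (RED): { -1; -3/4 | -11/16; -5/8; -1/2; 0 } ⇒ -23/32
edge 7 of 15 (BLUE): { -1; -3/4; -23/32 | -11/16; -5/8; -1/2; 0 } ⇒ -45/64
edge 8 of 15 (RED): { -1; -3/4; -23/32 | -45/64; -11/16; -5/8; -1/2; 0 } ⇒ -91/128
edge 9 of 15 (BLUE): { -1; -3/4; -23/32; -91/128 | -45/64; -11/16; -5/8; -1/2; 0 } ⇒ -181/256
edge 10 of 15 (RED): { -1; -3/4; -23/32; -91/128 | -181/256; -45/64; -11/16; -5/8; -1/2; 0 } ⇒ -363/512
edge 11 of 15 (BLUE): { -1; -3/4; -23/32; -91/128; -363/512 | -181/256; -45/64; -11/16; -5/8; -1/2; 0 } ⇒ -725/1024
edge 12 of 15 (BLUE): { -1; -3/4; -23/32; -91/128; -363/512; -725/1024 | -181/256; -45/64; -11/16; -5/8; -1/2; 0 } ⇒ -1449/2048
edge 13 of 15 (BLUE): { -1; -3/4; -23/32; -91/128; -363/512; -725/1024; -1449/2048 | -181/256; -45/64; -11/16; -5/8; -1/2; 0 } ⇒ -2897/4096
edge 14 of 15 (RED): { -1; -3/4; -23/32; -91/128; -363/512; -725/1024; -1449/2048 | -2897/4096; -181/256; -45/64; -11/16; -5/8; -1/2; 0 } ⇒ -5795/8192
edge 15 of 15 (RED): { -1; -3/4; -23/32; -91/128; -363/512; -725/1024; -1449/2048 | -5795/8192; -2897/4096; -181/256; -45/64; -11/16; -5/8; -1/2; 0 } ⇒ -11591/16384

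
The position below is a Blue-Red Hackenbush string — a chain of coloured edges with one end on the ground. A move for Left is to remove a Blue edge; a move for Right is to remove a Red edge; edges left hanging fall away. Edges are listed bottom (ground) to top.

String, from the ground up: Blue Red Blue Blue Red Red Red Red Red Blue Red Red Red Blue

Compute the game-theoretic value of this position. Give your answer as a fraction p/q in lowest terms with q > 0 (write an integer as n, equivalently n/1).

6179/8192

G_1 [B]  L=[0]  R=[]  => 1
G_2 [BR]  L=[0]  R=[1]  => 1/2
G_3 [BRB]  L=[0,1/2]  R=[1]  => 3/4
G_4 [BRBB]  L=[0,1/2,3/4]  R=[1]  => 7/8
G_5 [BRBBR]  L=[0,1/2,3/4]  R=[7/8,1]  => 13/16
G_6 [BRBBRR]  L=[0,1/2,3/4]  R=[13/16,7/8,1]  => 25/32
G_7 [BRBBRRR]  L=[0,1/2,3/4]  R=[25/32,13/16,7/8,1]  => 49/64
G_8 [BRBBRRRR]  L=[0,1/2,3/4]  R=[49/64,25/32,13/16,7/8,1]  => 97/128
G_9 [BRBBRRRRR]  L=[0,1/2,3/4]  R=[97/128,49/64,25/32,13/16,7/8,1]  => 193/256
G_10 [BRBBRRRRRB]  L=[0,1/2,3/4,193/256]  R=[97/128,49/64,25/32,13/16,7/8,1]  => 387/512
G_11 [BRBBRRRRRBR]  L=[0,1/2,3/4,193/256]  R=[387/512,97/128,49/64,25/32,13/16,7/8,1]  => 773/1024
G_12 [BRBBRRRRRBRR]  L=[0,1/2,3/4,193/256]  R=[773/1024,387/512,97/128,49/64,25/32,13/16,7/8,1]  => 1545/2048
G_13 [BRBBRRRRRBRRR]  L=[0,1/2,3/4,193/256]  R=[1545/2048,773/1024,387/512,97/128,49/64,25/32,13/16,7/8,1]  => 3089/4096
G_14 [BRBBRRRRRBRRRB]  L=[0,1/2,3/4,193/256,3089/4096]  R=[1545/2048,773/1024,387/512,97/128,49/64,25/32,13/16,7/8,1]  => 6179/8192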